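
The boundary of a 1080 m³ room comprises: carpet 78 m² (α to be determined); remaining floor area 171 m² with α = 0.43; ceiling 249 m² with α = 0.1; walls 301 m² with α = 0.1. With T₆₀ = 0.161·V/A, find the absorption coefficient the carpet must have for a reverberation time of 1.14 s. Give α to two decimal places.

Required total absorption A = 0.161·1080/1.14 = 152.53 m².
Absorption from the other surfaces = 171·0.43 + 249·0.1 + 301·0.1 = 128.53 m², so the carpet must supply 24.00 m² over 78 m².
α = 24.00/78 = 0.308.

0.31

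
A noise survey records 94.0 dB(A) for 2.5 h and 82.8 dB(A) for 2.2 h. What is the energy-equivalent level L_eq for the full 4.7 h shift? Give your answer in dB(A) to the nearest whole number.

92 dB(A)

L_eq = 10·log₁₀[(1/T)·Σ tᵢ·10^(Lᵢ/10)] with T = 4.7 h.
Σ tᵢ·10^(Lᵢ/10) = 2.5·10^(94.0/10) + 2.2·10^(82.8/10) = 6.699e+09.
L_eq = 10·log₁₀(6.699e+09/4.7) = 91.54 dB(A).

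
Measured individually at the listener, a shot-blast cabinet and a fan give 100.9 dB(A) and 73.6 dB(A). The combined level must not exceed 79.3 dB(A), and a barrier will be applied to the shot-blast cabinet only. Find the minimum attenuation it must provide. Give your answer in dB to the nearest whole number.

The untreated sources together contribute 10^(73.6/10) = 2.291e+07, i.e. 73.60 dB(A).
To meet 79.3 dB(A) overall, the treated shot-blast cabinet may contribute at most 10^(79.3/10) − 2.291e+07 = 6.221e+07, i.e. 77.94 dB(A).
Required insertion loss = 100.9 − 77.94 = 22.96 dB.

23 dB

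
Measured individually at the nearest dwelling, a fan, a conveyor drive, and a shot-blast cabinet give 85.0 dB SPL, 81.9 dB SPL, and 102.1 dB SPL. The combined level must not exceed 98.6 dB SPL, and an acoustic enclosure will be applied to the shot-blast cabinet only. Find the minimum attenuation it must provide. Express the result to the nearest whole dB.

4 dB

The untreated sources together contribute 10^(85.0/10) + 10^(81.9/10) = 4.711e+08, i.e. 86.73 dB SPL.
The limit corresponds to 10^(98.6/10) = 7.244e+09; subtracting the fixed part leaves 6.773e+09 for the shot-blast cabinet, i.e. 98.31 dB SPL.
So the shot-blast cabinet must be reduced from 102.1 to 98.31 dB SPL: IL = 3.79 dB.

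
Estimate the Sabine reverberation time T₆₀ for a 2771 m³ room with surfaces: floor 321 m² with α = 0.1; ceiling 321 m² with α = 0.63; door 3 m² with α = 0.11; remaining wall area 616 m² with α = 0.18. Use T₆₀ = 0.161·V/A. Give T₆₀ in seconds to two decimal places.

Total absorption A = 321·0.1 + 321·0.63 + 3·0.11 + 616·0.18 = 345.54 m² sabins.
T₆₀ = 0.161·V/A = 0.161·2771/345.54 = 1.291 s.

1.29 s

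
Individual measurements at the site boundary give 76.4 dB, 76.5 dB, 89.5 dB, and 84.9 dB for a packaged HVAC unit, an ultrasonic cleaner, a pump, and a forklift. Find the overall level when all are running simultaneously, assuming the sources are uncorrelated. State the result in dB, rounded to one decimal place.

91.1 dB

Incoherent sources combine by intensity addition: L_total = 10·log₁₀(Σ 10^(L_i/10)).
Σ 10^(L/10) = 10^(76.4/10) + 10^(76.5/10) + 10^(89.5/10) + 10^(84.9/10) = 1.289e+09.
L_total = 10·log₁₀(1.289e+09) = 91.10 dB.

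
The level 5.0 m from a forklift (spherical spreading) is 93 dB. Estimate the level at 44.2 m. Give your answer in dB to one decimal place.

74.1 dB

For a point source, L₂ = L₁ − 20·log₁₀(r₂/r₁).
L₂ = 93 − 20·log₁₀(44.2/5.0) = 93 − 18.929 = 74.07 dB.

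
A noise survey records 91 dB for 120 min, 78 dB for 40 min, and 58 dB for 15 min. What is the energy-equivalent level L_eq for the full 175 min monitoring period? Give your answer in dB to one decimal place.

Weight each interval's intensity by its duration and average over T = 175 min:
Σ tᵢ·10^(Lᵢ/10) = 120·10^(91/10) + 40·10^(78/10) + 15·10^(58/10) = 1.536e+11.
L_eq = 10·log₁₀(1.536e+11/175) = 89.43 dB.

89.4 dB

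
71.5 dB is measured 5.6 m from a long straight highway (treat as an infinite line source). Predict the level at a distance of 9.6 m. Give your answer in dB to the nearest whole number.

Cylindrical spreading from a line source gives a 10·log₁₀(r₂/r₁) drop.
L₂ = 71.5 − 10·log₁₀(9.6/5.6) = 71.5 − 2.341 = 69.16 dB.

69 dB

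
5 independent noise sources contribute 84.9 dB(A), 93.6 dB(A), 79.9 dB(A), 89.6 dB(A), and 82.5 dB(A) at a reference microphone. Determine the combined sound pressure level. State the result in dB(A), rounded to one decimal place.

Incoherent sources combine by intensity addition: L_total = 10·log₁₀(Σ 10^(L_i/10)).
Σ 10^(L/10) = 10^(84.9/10) + 10^(93.6/10) + 10^(79.9/10) + 10^(89.6/10) + 10^(82.5/10) = 3.787e+09.
L_total = 10·log₁₀(3.787e+09) = 95.78 dB(A).

95.8 dB(A)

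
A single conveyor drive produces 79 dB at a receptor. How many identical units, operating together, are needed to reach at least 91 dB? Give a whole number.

16

Need L₁ + 10·log₁₀ N ≥ 91, i.e. log₁₀ N ≥ 1.20.
N ≥ 10^(12.0/10) = 15.849, so N = 16.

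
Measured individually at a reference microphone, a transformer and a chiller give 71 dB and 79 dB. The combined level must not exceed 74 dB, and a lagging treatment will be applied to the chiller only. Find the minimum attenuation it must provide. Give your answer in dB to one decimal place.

Everything except the chiller sums to 10^(71/10) = 1.259e+07 in linear terms, 71.00 dB.
The limit corresponds to 10^(74/10) = 2.512e+07; subtracting the fixed part leaves 1.253e+07 for the chiller, i.e. 70.98 dB.
So the chiller must be reduced from 79 to 70.98 dB: IL = 8.02 dB.

8.0 dB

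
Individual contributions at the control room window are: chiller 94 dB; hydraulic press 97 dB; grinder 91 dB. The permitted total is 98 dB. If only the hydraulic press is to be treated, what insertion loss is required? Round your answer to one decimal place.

The untreated sources together contribute 10^(94/10) + 10^(91/10) = 3.771e+09, i.e. 95.76 dB.
To meet 98 dB overall, the treated hydraulic press may contribute at most 10^(98/10) − 3.771e+09 = 2.539e+09, i.e. 94.05 dB.
Required insertion loss = 97 − 94.05 = 2.95 dB.

3.0 dB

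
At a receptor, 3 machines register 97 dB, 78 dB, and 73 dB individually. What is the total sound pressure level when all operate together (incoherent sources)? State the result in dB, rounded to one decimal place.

For uncorrelated sources the intensities add, so convert each level to linear form, sum, and take 10·log₁₀ of the total.
Σ 10^(L/10) = 10^(97/10) + 10^(78/10) + 10^(73/10) = 5.095e+09.
L_total = 10·log₁₀(5.095e+09) = 97.07 dB.

97.1 dB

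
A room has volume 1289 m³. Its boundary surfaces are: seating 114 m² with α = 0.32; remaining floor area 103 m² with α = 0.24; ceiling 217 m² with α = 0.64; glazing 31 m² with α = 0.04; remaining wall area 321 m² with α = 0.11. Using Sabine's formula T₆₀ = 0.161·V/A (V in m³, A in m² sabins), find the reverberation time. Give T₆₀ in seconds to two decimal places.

Summing Sᵢαᵢ: 114·0.32 + 103·0.24 + 217·0.64 + 31·0.04 + 321·0.11 = 236.63 m².
T₆₀ = 0.161 × 1289 / 236.63 = 0.877 s.

0.88 s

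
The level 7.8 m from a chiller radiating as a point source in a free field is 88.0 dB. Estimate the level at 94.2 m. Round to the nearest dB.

Spherical spreading from a point source gives a 20·log₁₀(r₂/r₁) drop.
L₂ = 88.0 − 20·log₁₀(94.2/7.8) = 88.0 − 21.639 = 66.36 dB.

66 dB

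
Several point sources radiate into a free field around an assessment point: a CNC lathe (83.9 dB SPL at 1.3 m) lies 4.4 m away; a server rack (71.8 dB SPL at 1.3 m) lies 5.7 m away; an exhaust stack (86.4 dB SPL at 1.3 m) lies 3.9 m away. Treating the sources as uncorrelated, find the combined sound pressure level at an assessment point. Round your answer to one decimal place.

78.5 dB SPL

First find each source's level at the receiver (point-source: −20·log₁₀(r/r_ref)), then combine on an intensity basis.
CNC lathe: 83.9 − 20·log₁₀(4.4/1.3) = 83.9 − 10.59 = 73.31 dB SPL.
server rack: 71.8 − 20·log₁₀(5.7/1.3) = 71.8 − 12.84 = 58.96 dB SPL.
exhaust stack: 86.4 − 20·log₁₀(3.9/1.3) = 86.4 − 9.54 = 76.86 dB SPL.
Σ 10^(L/10) = 7.072e+07 → L_total = 10·log₁₀(7.072e+07) = 78.50 dB SPL.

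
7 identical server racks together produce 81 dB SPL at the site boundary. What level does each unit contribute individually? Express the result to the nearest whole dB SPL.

Dividing the total intensity by 7 lowers the level by 10·log₁₀ 7 = 8.451 dB: L₁ = 81 − 8.451.

73 dB SPL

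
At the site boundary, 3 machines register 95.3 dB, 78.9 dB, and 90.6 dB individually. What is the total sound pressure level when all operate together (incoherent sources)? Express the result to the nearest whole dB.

97 dB

Incoherent sources combine by intensity addition: L_total = 10·log₁₀(Σ 10^(L_i/10)).
Σ 10^(L/10) = 10^(95.3/10) + 10^(78.9/10) + 10^(90.6/10) = 4.614e+09.
L_total = 10·log₁₀(4.614e+09) = 96.64 dB.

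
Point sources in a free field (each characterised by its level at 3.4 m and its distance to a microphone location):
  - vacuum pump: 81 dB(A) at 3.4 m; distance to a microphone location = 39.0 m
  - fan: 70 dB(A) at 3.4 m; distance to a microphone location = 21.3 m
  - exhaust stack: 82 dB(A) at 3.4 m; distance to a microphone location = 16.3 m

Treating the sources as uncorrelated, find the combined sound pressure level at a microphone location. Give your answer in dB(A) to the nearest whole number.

First find each source's level at the receiver (point-source: −20·log₁₀(r/r_ref)), then combine on an intensity basis.
vacuum pump: 81 − 20·log₁₀(39.0/3.4) = 81 − 21.19 = 59.81 dB(A).
fan: 70 − 20·log₁₀(21.3/3.4) = 70 − 15.94 = 54.06 dB(A).
exhaust stack: 82 − 20·log₁₀(16.3/3.4) = 82 − 13.61 = 68.39 dB(A).
Σ 10^(L/10) = 8.107e+06 → L_total = 10·log₁₀(8.107e+06) = 69.09 dB(A).

69 dB(A)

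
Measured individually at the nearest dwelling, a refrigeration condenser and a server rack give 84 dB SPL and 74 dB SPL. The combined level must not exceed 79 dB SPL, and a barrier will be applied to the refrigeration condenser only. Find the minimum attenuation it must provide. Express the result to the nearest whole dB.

7 dB

Everything except the refrigeration condenser sums to 10^(74/10) = 2.512e+07 in linear terms, 74.00 dB SPL.
The limit corresponds to 10^(79/10) = 7.943e+07; subtracting the fixed part leaves 5.431e+07 for the refrigeration condenser, i.e. 77.35 dB SPL.
Required insertion loss = 84 − 77.35 = 6.65 dB.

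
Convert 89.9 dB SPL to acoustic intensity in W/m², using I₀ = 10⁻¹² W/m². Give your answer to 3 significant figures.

0.000977 W/m²

L = 10·log₁₀(I/I₀) ⇒ I = I₀·10^(L/10) = 10⁻¹² × 10^8.99.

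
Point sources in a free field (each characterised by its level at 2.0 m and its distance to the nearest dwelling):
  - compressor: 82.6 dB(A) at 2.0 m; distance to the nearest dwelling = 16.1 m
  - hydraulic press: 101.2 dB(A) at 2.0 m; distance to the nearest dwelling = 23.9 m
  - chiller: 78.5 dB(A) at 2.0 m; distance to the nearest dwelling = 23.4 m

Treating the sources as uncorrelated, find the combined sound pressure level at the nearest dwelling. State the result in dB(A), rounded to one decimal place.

Apply inverse-square spreading to bring every level to the receiver, then sum 10^(L/10).
compressor: 82.6 − 20·log₁₀(16.1/2.0) = 82.6 − 18.12 = 64.48 dB(A).
hydraulic press: 101.2 − 20·log₁₀(23.9/2.0) = 101.2 − 21.55 = 79.65 dB(A).
chiller: 78.5 − 20·log₁₀(23.4/2.0) = 78.5 − 21.36 = 57.14 dB(A).
Σ 10^(L/10) = 9.564e+07 → L_total = 10·log₁₀(9.564e+07) = 79.81 dB(A).

79.8 dB(A)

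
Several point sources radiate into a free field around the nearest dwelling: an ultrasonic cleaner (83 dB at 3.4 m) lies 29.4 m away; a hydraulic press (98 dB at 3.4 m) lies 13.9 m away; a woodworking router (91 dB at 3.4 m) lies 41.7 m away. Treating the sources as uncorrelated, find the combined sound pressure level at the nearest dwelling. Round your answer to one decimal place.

Propagate each source to the receiver with L = L_ref − 20·log₁₀(r/r_ref), then add intensities.
ultrasonic cleaner: 83 − 20·log₁₀(29.4/3.4) = 83 − 18.74 = 64.26 dB.
hydraulic press: 98 − 20·log₁₀(13.9/3.4) = 98 − 12.23 = 85.77 dB.
woodworking router: 91 − 20·log₁₀(41.7/3.4) = 91 − 21.77 = 69.23 dB.
Σ 10^(L/10) = 3.885e+08 → L_total = 10·log₁₀(3.885e+08) = 85.89 dB.

85.9 dB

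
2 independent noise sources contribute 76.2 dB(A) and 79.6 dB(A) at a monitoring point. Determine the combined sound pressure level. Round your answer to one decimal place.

81.2 dB(A)

For uncorrelated sources the intensities add, so convert each level to linear form, sum, and take 10·log₁₀ of the total.
Σ 10^(L/10) = 10^(76.2/10) + 10^(79.6/10) = 1.329e+08.
L_total = 10·log₁₀(1.329e+08) = 81.23 dB(A).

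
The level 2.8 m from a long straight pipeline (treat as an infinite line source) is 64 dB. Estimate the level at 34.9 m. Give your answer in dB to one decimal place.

For a line source, L₂ = L₁ − 10·log₁₀(r₂/r₁).
L₂ = 64 − 10·log₁₀(34.9/2.8) = 64 − 10.957 = 53.04 dB.

53.0 dB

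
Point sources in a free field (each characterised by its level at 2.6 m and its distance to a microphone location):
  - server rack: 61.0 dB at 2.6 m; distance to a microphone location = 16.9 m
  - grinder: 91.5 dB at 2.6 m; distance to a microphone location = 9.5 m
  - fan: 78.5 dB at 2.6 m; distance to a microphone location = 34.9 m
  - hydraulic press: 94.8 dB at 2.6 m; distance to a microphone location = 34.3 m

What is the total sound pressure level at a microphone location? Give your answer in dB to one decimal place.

80.9 dB

Propagate each source to the receiver with L = L_ref − 20·log₁₀(r/r_ref), then add intensities.
server rack: 61.0 − 20·log₁₀(16.9/2.6) = 61.0 − 16.26 = 44.74 dB.
grinder: 91.5 − 20·log₁₀(9.5/2.6) = 91.5 − 11.26 = 80.24 dB.
fan: 78.5 − 20·log₁₀(34.9/2.6) = 78.5 − 22.56 = 55.94 dB.
hydraulic press: 94.8 − 20·log₁₀(34.3/2.6) = 94.8 − 22.41 = 72.39 dB.
Σ 10^(L/10) = 1.236e+08 → L_total = 10·log₁₀(1.236e+08) = 80.92 dB.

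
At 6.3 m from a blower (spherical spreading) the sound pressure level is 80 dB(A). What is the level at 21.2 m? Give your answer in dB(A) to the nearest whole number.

69 dB(A)

Point-source attenuation: ΔL = 20·log₁₀(r₂/r₁) = 20·log₁₀(21.2/6.3) = 10.540 dB.
L₂ = 80 − 20·log₁₀(21.2/6.3) = 80 − 10.540 = 69.46 dB(A).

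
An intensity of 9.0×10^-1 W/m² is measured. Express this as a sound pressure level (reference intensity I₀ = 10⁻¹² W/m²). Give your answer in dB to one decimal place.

L = 10·log₁₀(I/I₀) = 10·log₁₀(9.0×10^-1/10⁻¹²) = 10·log₁₀(9.0×10^11).
L = 10·(0.9542 + 11) = 119.54 dB.

119.5 dB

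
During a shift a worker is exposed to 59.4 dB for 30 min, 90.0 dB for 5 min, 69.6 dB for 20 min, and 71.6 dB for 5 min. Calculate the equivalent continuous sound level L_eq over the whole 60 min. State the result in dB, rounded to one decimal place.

79.4 dB

L_eq = 10·log₁₀[(1/T)·Σ tᵢ·10^(Lᵢ/10)] with T = 60 min.
Σ tᵢ·10^(Lᵢ/10) = 30·10^(59.4/10) + 5·10^(90.0/10) + 20·10^(69.6/10) + 5·10^(71.6/10) = 5.281e+09.
L_eq = 10·log₁₀(5.281e+09/60) = 79.45 dB.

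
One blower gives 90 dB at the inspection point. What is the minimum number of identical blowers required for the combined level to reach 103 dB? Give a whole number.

N identical sources give L₁ + 10·log₁₀ N, so require 10·log₁₀ N ≥ 103 − 90 = 13.0 dB.
N ≥ 10^(13.0/10) = 19.953, so N = 20.

20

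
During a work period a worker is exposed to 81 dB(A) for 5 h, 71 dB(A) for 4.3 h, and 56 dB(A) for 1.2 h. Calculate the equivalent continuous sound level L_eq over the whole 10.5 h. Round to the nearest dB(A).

The energy average is taken in the linear domain: L_eq = 10·log₁₀[(Σ tᵢ·10^(Lᵢ/10))/T], T = 10.5 h.
Σ tᵢ·10^(Lᵢ/10) = 5·10^(81/10) + 4.3·10^(71/10) + 1.2·10^(56/10) = 6.841e+08.
L_eq = 10·log₁₀(6.841e+08/10.5) = 78.14 dB(A).

78 dB(A)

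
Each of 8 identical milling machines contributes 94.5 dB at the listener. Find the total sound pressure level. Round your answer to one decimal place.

N identical incoherent sources raise the level by 10·log₁₀ N.
L_total = 94.5 + 10·log₁₀(8) = 94.5 + 9.031 = 103.53 dB.

103.5 dB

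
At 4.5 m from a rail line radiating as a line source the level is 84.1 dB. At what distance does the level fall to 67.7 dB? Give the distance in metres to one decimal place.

The 16.4 dB drop corresponds to a distance ratio of 10^(16.4/10) for a line source.
r₂ = 4.5·10^((84.1−67.7)/10) = 4.5·10^(16.4/10) = 196.43 m.

196.4 m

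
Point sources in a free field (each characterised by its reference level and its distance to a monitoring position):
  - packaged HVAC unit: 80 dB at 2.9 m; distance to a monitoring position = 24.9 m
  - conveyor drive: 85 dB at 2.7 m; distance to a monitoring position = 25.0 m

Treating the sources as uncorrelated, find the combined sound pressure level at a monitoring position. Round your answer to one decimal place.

First find each source's level at the receiver (point-source: −20·log₁₀(r/r_ref)), then combine on an intensity basis.
packaged HVAC unit: 80 − 20·log₁₀(24.9/2.9) = 80 − 18.68 = 61.32 dB.
conveyor drive: 85 − 20·log₁₀(25.0/2.7) = 85 − 19.33 = 65.67 dB.
Σ 10^(L/10) = 5.045e+06 → L_total = 10·log₁₀(5.045e+06) = 67.03 dB.

67.0 dB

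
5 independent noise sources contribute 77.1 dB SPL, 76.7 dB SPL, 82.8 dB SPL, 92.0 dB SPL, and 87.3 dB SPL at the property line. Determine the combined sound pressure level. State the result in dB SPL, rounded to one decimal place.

Incoherent sources combine by intensity addition: L_total = 10·log₁₀(Σ 10^(L_i/10)).
Σ 10^(L/10) = 10^(77.1/10) + 10^(76.7/10) + 10^(82.8/10) + 10^(92.0/10) + 10^(87.3/10) = 2.411e+09.
L_total = 10·log₁₀(2.411e+09) = 93.82 dB SPL.

93.8 dB SPL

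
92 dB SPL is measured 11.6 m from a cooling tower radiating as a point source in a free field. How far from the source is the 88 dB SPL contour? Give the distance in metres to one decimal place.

18.4 m

Point-source spreading drops the level by 20·log₁₀(r₂/r₁); inverting, r₂/r₁ = 10^(ΔL/20).
r₂ = 11.6·10^((92−88)/20) = 11.6·10^(4.0/20) = 18.38 m.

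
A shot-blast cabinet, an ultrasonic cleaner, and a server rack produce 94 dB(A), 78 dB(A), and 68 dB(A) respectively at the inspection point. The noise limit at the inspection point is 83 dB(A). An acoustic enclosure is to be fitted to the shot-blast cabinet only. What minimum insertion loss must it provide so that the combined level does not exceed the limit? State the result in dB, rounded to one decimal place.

12.9 dB

The untreated sources together contribute 10^(78/10) + 10^(68/10) = 6.941e+07, i.e. 78.41 dB(A).
The limit corresponds to 10^(83/10) = 1.995e+08; subtracting the fixed part leaves 1.301e+08 for the shot-blast cabinet, i.e. 81.14 dB(A).
So the shot-blast cabinet must be reduced from 94 to 81.14 dB(A): IL = 12.86 dB.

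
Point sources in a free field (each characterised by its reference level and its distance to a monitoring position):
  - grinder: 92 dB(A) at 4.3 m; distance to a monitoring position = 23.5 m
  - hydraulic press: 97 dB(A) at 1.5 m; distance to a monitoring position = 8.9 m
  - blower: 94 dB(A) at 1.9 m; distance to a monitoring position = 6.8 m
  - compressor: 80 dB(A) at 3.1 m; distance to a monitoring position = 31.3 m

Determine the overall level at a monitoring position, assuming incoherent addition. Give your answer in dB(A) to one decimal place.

85.9 dB(A)

Propagate each source to the receiver with L = L_ref − 20·log₁₀(r/r_ref), then add intensities.
grinder: 92 − 20·log₁₀(23.5/4.3) = 92 − 14.75 = 77.25 dB(A).
hydraulic press: 97 − 20·log₁₀(8.9/1.5) = 97 − 15.47 = 81.53 dB(A).
blower: 94 − 20·log₁₀(6.8/1.9) = 94 − 11.08 = 82.92 dB(A).
compressor: 80 − 20·log₁₀(31.3/3.1) = 80 − 20.08 = 59.92 dB(A).
Σ 10^(L/10) = 3.925e+08 → L_total = 10·log₁₀(3.925e+08) = 85.94 dB(A).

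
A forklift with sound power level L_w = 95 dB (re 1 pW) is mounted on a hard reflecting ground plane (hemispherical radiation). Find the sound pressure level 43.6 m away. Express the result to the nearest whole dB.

Free-field hemispherical radiation: L_p = L_w − 10·log₁₀(2π·r²), r = 43.6 m.
2π·r² = 1.194e+04 m², 10·log₁₀ of that is 40.772 dB.
L_p = 95 − 40.772 = 54.23 dB.

54 dB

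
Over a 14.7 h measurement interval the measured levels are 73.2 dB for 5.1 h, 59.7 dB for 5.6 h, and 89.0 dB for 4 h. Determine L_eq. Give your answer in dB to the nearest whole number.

83 dB

L_eq = 10·log₁₀[(1/T)·Σ tᵢ·10^(Lᵢ/10)] with T = 14.7 h.
Σ tᵢ·10^(Lᵢ/10) = 5.1·10^(73.2/10) + 5.6·10^(59.7/10) + 4·10^(89.0/10) = 3.289e+09.
L_eq = 10·log₁₀(3.289e+09/14.7) = 83.50 dB.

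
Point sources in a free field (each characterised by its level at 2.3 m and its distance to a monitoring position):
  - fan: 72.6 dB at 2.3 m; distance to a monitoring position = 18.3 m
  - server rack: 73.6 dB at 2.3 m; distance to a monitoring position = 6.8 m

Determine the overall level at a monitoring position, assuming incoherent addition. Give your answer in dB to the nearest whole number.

Propagate each source to the receiver with L = L_ref − 20·log₁₀(r/r_ref), then add intensities.
fan: 72.6 − 20·log₁₀(18.3/2.3) = 72.6 − 18.01 = 54.59 dB.
server rack: 73.6 − 20·log₁₀(6.8/2.3) = 73.6 − 9.42 = 64.18 dB.
Σ 10^(L/10) = 2.908e+06 → L_total = 10·log₁₀(2.908e+06) = 64.64 dB.

65 dB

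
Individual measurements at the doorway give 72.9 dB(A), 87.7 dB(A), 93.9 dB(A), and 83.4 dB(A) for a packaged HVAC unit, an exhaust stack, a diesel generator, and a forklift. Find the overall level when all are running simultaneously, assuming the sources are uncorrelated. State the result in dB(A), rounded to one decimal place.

95.2 dB(A)

For uncorrelated sources the intensities add, so convert each level to linear form, sum, and take 10·log₁₀ of the total.
Σ 10^(L/10) = 10^(72.9/10) + 10^(87.7/10) + 10^(93.9/10) + 10^(83.4/10) = 3.282e+09.
L_total = 10·log₁₀(3.282e+09) = 95.16 dB(A).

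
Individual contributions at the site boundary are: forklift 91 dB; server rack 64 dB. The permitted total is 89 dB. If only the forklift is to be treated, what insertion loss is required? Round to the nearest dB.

The untreated sources together contribute 10^(64/10) = 2.512e+06, i.e. 64.00 dB.
The limit corresponds to 10^(89/10) = 7.943e+08; subtracting the fixed part leaves 7.918e+08 for the forklift, i.e. 88.99 dB.
So the forklift must be reduced from 91 to 88.99 dB: IL = 2.01 dB.

2 dB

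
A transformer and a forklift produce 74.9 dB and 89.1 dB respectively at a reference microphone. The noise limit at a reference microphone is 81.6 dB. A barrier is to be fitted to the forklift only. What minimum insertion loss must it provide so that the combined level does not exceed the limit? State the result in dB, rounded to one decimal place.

8.5 dB

The untreated sources together contribute 10^(74.9/10) = 3.090e+07, i.e. 74.90 dB.
To meet 81.6 dB overall, the treated forklift may contribute at most 10^(81.6/10) − 3.090e+07 = 1.136e+08, i.e. 80.56 dB.
So the forklift must be reduced from 89.1 to 80.56 dB: IL = 8.54 dB.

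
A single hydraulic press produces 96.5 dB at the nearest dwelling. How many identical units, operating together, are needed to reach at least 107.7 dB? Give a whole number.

Need L₁ + 10·log₁₀ N ≥ 107.7, i.e. log₁₀ N ≥ 1.12.
N ≥ 10^(11.2/10) = 13.183, so N = 14.

14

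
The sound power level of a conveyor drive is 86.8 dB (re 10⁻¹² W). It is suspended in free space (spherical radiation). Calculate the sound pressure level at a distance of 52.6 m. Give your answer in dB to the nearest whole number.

41 dB

Free-field spherical radiation: L_p = L_w − 10·log₁₀(4π·r²), r = 52.6 m.
4π·r² = 3.477e+04 m², 10·log₁₀ of that is 45.412 dB.
L_p = 86.8 − 45.412 = 41.39 dB.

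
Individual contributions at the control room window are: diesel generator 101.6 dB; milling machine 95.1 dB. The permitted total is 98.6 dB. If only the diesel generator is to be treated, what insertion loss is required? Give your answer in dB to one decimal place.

5.6 dB

The untreated sources together contribute 10^(95.1/10) = 3.236e+09, i.e. 95.10 dB.
The limit corresponds to 10^(98.6/10) = 7.244e+09; subtracting the fixed part leaves 4.008e+09 for the diesel generator, i.e. 96.03 dB.
So the diesel generator must be reduced from 101.6 to 96.03 dB: IL = 5.57 dB.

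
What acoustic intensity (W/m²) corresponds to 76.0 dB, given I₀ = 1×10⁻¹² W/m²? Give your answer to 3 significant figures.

I/I₀ = 10^(76.0/10) = 3.981e+07, so I = 3.981e+07 × 10⁻¹² W/m².

3.98e-05 W/m²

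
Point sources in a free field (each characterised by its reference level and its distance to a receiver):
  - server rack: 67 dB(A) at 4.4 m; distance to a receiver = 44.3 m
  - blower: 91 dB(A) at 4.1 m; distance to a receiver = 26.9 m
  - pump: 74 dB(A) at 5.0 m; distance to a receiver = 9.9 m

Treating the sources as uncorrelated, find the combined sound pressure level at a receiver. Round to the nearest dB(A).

Propagate each source to the receiver with L = L_ref − 20·log₁₀(r/r_ref), then add intensities.
server rack: 67 − 20·log₁₀(44.3/4.4) = 67 − 20.06 = 46.94 dB(A).
blower: 91 − 20·log₁₀(26.9/4.1) = 91 − 16.34 = 74.66 dB(A).
pump: 74 − 20·log₁₀(9.9/5.0) = 74 − 5.93 = 68.07 dB(A).
Σ 10^(L/10) = 3.570e+07 → L_total = 10·log₁₀(3.570e+07) = 75.53 dB(A).

76 dB(A)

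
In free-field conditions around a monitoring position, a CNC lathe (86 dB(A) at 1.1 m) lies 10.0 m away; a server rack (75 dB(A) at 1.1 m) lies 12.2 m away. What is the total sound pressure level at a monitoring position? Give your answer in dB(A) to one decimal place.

67.1 dB(A)

Apply inverse-square spreading to bring every level to the receiver, then sum 10^(L/10).
CNC lathe: 86 − 20·log₁₀(10.0/1.1) = 86 − 19.17 = 66.83 dB(A).
server rack: 75 − 20·log₁₀(12.2/1.1) = 75 − 20.90 = 54.10 dB(A).
Σ 10^(L/10) = 5.074e+06 → L_total = 10·log₁₀(5.074e+06) = 67.05 dB(A).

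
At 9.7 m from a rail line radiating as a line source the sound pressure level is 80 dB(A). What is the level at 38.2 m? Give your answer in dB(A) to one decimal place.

74.0 dB(A)

Cylindrical spreading from a line source gives a 10·log₁₀(r₂/r₁) drop.
L₂ = 80 − 10·log₁₀(38.2/9.7) = 80 − 5.953 = 74.05 dB(A).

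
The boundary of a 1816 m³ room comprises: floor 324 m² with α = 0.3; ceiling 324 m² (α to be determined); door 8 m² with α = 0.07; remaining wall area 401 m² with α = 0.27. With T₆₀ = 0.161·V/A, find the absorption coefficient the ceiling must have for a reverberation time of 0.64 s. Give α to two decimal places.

0.77

From T₆₀ = 0.161·V/A, the target T₆₀ = 0.64 s needs A = 0.161·1816/0.64 = 456.84 m².
Absorption from the other surfaces = 324·0.3 + 8·0.07 + 401·0.27 = 206.03 m², so the ceiling must supply 250.81 m² over 324 m².
α = 250.81/324 = 0.774.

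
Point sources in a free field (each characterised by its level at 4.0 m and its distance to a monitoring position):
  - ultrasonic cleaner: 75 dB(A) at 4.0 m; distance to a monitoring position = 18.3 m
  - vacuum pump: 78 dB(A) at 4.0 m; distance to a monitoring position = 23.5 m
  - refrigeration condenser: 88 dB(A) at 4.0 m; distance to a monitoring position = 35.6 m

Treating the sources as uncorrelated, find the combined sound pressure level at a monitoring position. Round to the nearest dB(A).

71 dB(A)

First find each source's level at the receiver (point-source: −20·log₁₀(r/r_ref)), then combine on an intensity basis.
ultrasonic cleaner: 75 − 20·log₁₀(18.3/4.0) = 75 − 13.21 = 61.79 dB(A).
vacuum pump: 78 − 20·log₁₀(23.5/4.0) = 78 − 15.38 = 62.62 dB(A).
refrigeration condenser: 88 − 20·log₁₀(35.6/4.0) = 88 − 18.99 = 69.01 dB(A).
Σ 10^(L/10) = 1.130e+07 → L_total = 10·log₁₀(1.130e+07) = 70.53 dB(A).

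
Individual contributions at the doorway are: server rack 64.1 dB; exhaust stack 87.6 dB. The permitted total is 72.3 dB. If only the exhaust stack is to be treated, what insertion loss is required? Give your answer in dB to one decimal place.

Fixed contribution from the other source: Σ 10^(L/10) = 10^(64.1/10) = 2.570e+06 (64.10 dB).
The limit corresponds to 10^(72.3/10) = 1.698e+07; subtracting the fixed part leaves 1.441e+07 for the exhaust stack, i.e. 71.59 dB.
Required insertion loss = 87.6 − 71.59 = 16.01 dB.

16.0 dB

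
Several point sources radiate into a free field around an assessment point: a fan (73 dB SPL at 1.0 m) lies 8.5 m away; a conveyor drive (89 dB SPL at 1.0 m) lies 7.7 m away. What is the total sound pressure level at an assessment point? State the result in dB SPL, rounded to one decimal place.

First find each source's level at the receiver (point-source: −20·log₁₀(r/r_ref)), then combine on an intensity basis.
fan: 73 − 20·log₁₀(8.5/1.0) = 73 − 18.59 = 54.41 dB SPL.
conveyor drive: 89 − 20·log₁₀(7.7/1.0) = 89 − 17.73 = 71.27 dB SPL.
Σ 10^(L/10) = 1.367e+07 → L_total = 10·log₁₀(1.367e+07) = 71.36 dB SPL.

71.4 dB SPL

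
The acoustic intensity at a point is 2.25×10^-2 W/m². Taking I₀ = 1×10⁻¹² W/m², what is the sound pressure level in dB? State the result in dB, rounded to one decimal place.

103.5 dB

Dividing by I₀ shifts the exponent by 12: I/I₀ = 2.25×10^10.
L = 10·(0.3522 + 10) = 103.52 dB.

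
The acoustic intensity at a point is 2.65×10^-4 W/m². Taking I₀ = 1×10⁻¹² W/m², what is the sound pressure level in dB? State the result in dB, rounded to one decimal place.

84.2 dB

L = 10·log₁₀(I/I₀) = 10·log₁₀(2.65×10^-4/10⁻¹²) = 10·log₁₀(2.65×10^8).
L = 10·(0.4232 + 8) = 84.23 dB.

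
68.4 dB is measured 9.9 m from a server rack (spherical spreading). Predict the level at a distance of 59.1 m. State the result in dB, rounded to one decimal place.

Point-source attenuation: ΔL = 20·log₁₀(r₂/r₁) = 20·log₁₀(59.1/9.9) = 15.519 dB.
L₂ = 68.4 − 20·log₁₀(59.1/9.9) = 68.4 − 15.519 = 52.88 dB.

52.9 dB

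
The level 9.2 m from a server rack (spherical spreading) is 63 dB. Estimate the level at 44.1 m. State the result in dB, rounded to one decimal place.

49.4 dB

Point-source attenuation: ΔL = 20·log₁₀(r₂/r₁) = 20·log₁₀(44.1/9.2) = 13.613 dB.
L₂ = 63 − 20·log₁₀(44.1/9.2) = 63 − 13.613 = 49.39 dB.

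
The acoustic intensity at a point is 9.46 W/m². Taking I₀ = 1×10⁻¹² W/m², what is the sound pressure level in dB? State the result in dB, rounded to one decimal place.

Dividing by I₀ shifts the exponent by 12: I/I₀ = 9.46×10^12.
L = 10·(0.9759 + 12) = 129.76 dB.

129.8 dB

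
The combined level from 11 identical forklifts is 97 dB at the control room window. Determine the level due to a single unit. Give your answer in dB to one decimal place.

Dividing the total intensity by 11 lowers the level by 10·log₁₀ 11 = 10.414 dB: L₁ = 97 − 10.414.

86.6 dB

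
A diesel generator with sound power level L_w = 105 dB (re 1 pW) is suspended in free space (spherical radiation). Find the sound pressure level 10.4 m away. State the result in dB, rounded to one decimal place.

The power spreads over a sphere of area 4π·r², so L_p = L_w − 10·log₁₀(4π·r²).
4π·r² = 1359 m², 10·log₁₀ of that is 31.333 dB.
L_p = 105 − 31.333 = 73.67 dB.

73.7 dB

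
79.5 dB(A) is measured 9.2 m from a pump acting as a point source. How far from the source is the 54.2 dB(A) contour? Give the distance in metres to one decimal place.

169.4 m

The 25.3 dB drop corresponds to a distance ratio of 10^(25.3/20) for a point source.
r₂ = 9.2·10^((79.5−54.2)/20) = 9.2·10^(25.3/20) = 169.35 m.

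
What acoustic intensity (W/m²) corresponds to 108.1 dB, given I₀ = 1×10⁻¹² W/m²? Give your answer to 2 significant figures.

I = I₀·10^(L/10) = 10⁻¹² × 10^(108.1/10) = 10^(-1.190).

0.065 W/m²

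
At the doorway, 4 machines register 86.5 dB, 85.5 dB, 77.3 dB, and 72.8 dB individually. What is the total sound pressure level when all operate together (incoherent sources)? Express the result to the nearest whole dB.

89 dB

Incoherent sources combine by intensity addition: L_total = 10·log₁₀(Σ 10^(L_i/10)).
Σ 10^(L/10) = 10^(86.5/10) + 10^(85.5/10) + 10^(77.3/10) + 10^(72.8/10) = 8.743e+08.
L_total = 10·log₁₀(8.743e+08) = 89.42 dB.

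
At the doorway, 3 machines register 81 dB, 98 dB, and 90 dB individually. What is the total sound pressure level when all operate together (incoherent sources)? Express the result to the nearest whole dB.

99 dB

For uncorrelated sources the intensities add, so convert each level to linear form, sum, and take 10·log₁₀ of the total.
Σ 10^(L/10) = 10^(81/10) + 10^(98/10) + 10^(90/10) = 7.435e+09.
L_total = 10·log₁₀(7.435e+09) = 98.71 dB.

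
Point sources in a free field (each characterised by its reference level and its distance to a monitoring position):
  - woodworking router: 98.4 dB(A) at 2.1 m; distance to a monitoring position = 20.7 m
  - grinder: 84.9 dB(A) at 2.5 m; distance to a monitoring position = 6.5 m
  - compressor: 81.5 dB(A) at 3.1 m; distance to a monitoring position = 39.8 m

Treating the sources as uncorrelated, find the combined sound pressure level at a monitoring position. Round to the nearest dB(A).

81 dB(A)

Apply inverse-square spreading to bring every level to the receiver, then sum 10^(L/10).
woodworking router: 98.4 − 20·log₁₀(20.7/2.1) = 98.4 − 19.88 = 78.52 dB(A).
grinder: 84.9 − 20·log₁₀(6.5/2.5) = 84.9 − 8.30 = 76.60 dB(A).
compressor: 81.5 − 20·log₁₀(39.8/3.1) = 81.5 − 22.17 = 59.33 dB(A).
Σ 10^(L/10) = 1.178e+08 → L_total = 10·log₁₀(1.178e+08) = 80.71 dB(A).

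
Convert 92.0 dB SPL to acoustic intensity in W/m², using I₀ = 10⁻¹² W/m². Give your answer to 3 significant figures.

0.00158 W/m²

L = 10·log₁₀(I/I₀) ⇒ I = I₀·10^(L/10) = 10⁻¹² × 10^9.20.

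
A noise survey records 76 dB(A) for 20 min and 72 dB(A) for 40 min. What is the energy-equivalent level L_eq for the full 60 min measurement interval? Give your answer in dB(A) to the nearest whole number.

74 dB(A)

The energy average is taken in the linear domain: L_eq = 10·log₁₀[(Σ tᵢ·10^(Lᵢ/10))/T], T = 60 min.
Σ tᵢ·10^(Lᵢ/10) = 20·10^(76/10) + 40·10^(72/10) = 1.430e+09.
L_eq = 10·log₁₀(1.430e+09/60) = 73.77 dB(A).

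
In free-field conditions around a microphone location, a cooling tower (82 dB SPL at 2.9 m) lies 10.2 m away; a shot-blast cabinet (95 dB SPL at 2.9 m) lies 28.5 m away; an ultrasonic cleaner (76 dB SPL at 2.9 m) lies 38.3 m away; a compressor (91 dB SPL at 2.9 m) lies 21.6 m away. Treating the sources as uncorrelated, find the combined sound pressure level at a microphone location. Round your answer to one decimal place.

First find each source's level at the receiver (point-source: −20·log₁₀(r/r_ref)), then combine on an intensity basis.
cooling tower: 82 − 20·log₁₀(10.2/2.9) = 82 − 10.92 = 71.08 dB SPL.
shot-blast cabinet: 95 − 20·log₁₀(28.5/2.9) = 95 − 19.85 = 75.15 dB SPL.
ultrasonic cleaner: 76 − 20·log₁₀(38.3/2.9) = 76 − 22.42 = 53.58 dB SPL.
compressor: 91 − 20·log₁₀(21.6/2.9) = 91 − 17.44 = 73.56 dB SPL.
Σ 10^(L/10) = 6.847e+07 → L_total = 10·log₁₀(6.847e+07) = 78.36 dB SPL.

78.4 dB SPL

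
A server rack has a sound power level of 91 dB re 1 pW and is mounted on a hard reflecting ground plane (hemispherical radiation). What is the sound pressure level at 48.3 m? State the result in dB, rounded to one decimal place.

Free-field hemispherical radiation: L_p = L_w − 10·log₁₀(2π·r²), r = 48.3 m.
2π·r² = 1.466e+04 m², 10·log₁₀ of that is 41.661 dB.
L_p = 91 − 41.661 = 49.34 dB.

49.3 dB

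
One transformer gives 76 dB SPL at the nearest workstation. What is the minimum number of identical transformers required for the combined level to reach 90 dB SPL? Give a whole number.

N identical sources give L₁ + 10·log₁₀ N, so require 10·log₁₀ N ≥ 90 − 76 = 14.0 dB.
N ≥ 10^(14.0/10) = 25.119, so N = 26.

26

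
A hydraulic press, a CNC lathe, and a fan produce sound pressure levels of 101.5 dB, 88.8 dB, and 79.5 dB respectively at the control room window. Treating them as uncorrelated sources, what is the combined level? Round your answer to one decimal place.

For uncorrelated sources the intensities add, so convert each level to linear form, sum, and take 10·log₁₀ of the total.
Σ 10^(L/10) = 10^(101.5/10) + 10^(88.8/10) + 10^(79.5/10) = 1.497e+10.
L_total = 10·log₁₀(1.497e+10) = 101.75 dB.

101.8 dB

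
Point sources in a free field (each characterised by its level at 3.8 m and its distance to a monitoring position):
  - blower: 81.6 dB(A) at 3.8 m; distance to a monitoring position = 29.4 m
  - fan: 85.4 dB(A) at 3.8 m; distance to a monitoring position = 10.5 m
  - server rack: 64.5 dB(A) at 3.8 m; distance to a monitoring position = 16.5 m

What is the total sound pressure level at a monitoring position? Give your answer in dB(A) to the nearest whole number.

77 dB(A)

First find each source's level at the receiver (point-source: −20·log₁₀(r/r_ref)), then combine on an intensity basis.
blower: 81.6 − 20·log₁₀(29.4/3.8) = 81.6 − 17.77 = 63.83 dB(A).
fan: 85.4 − 20·log₁₀(10.5/3.8) = 85.4 − 8.83 = 76.57 dB(A).
server rack: 64.5 − 20·log₁₀(16.5/3.8) = 64.5 − 12.75 = 51.75 dB(A).
Σ 10^(L/10) = 4.798e+07 → L_total = 10·log₁₀(4.798e+07) = 76.81 dB(A).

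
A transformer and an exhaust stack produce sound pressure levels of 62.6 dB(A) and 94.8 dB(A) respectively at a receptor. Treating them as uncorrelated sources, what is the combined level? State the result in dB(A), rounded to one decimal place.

94.8 dB(A)

For uncorrelated sources the intensities add, so convert each level to linear form, sum, and take 10·log₁₀ of the total.
Σ 10^(L/10) = 10^(62.6/10) + 10^(94.8/10) = 3.022e+09.
L_total = 10·log₁₀(3.022e+09) = 94.80 dB(A).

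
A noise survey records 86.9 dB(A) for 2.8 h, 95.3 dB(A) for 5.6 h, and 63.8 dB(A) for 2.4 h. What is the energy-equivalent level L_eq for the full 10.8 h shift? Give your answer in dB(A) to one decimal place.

L_eq = 10·log₁₀[(1/T)·Σ tᵢ·10^(Lᵢ/10)] with T = 10.8 h.
Σ tᵢ·10^(Lᵢ/10) = 2.8·10^(86.9/10) + 5.6·10^(95.3/10) + 2.4·10^(63.8/10) = 2.035e+10.
L_eq = 10·log₁₀(2.035e+10/10.8) = 92.75 dB(A).

92.8 dB(A)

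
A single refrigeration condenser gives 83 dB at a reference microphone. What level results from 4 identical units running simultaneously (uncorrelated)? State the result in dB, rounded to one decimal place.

89.0 dB

N identical incoherent sources raise the level by 10·log₁₀ N.
L_total = 83 + 10·log₁₀(4) = 83 + 6.021 = 89.02 dB.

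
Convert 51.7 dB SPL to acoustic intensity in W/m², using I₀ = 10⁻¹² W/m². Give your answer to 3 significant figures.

L = 10·log₁₀(I/I₀) ⇒ I = I₀·10^(L/10) = 10⁻¹² × 10^5.17.

1.48e-07 W/m²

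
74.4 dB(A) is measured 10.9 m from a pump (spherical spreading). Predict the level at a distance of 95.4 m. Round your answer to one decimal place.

55.6 dB(A)

Point-source attenuation: ΔL = 20·log₁₀(r₂/r₁) = 20·log₁₀(95.4/10.9) = 18.842 dB.
L₂ = 74.4 − 20·log₁₀(95.4/10.9) = 74.4 − 18.842 = 55.56 dB(A).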